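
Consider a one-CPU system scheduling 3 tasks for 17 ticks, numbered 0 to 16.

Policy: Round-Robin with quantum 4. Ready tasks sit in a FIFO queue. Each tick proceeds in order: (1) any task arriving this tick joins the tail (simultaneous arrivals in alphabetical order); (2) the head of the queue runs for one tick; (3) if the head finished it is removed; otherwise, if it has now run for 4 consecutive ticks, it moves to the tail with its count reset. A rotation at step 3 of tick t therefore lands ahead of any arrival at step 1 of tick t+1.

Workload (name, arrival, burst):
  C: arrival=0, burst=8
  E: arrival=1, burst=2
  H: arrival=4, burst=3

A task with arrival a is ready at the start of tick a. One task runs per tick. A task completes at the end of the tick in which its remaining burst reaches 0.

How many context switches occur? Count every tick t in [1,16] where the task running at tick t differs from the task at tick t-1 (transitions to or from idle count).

t=0: queue=[C] q_used=0 → run C
t=1: queue=[C,E] q_used=1 → run C
t=2: queue=[C,E] q_used=2 → run C
t=3: queue=[C,E] q_used=3 → run C
t=4: queue=[E,C,H] q_used=0 → run E
t=5: queue=[E,C,H] q_used=1 → run E
t=6: queue=[C,H] q_used=0 → run C
t=7: queue=[C,H] q_used=1 → run C
t=8: queue=[C,H] q_used=2 → run C
t=9: queue=[C,H] q_used=3 → run C
t=10: queue=[H] q_used=0 → run H
t=11: queue=[H] q_used=1 → run H
t=12: queue=[H] q_used=2 → run H
t=13: (idle)
t=14: (idle)
t=15: (idle)
t=16: (idle)

context switches = 4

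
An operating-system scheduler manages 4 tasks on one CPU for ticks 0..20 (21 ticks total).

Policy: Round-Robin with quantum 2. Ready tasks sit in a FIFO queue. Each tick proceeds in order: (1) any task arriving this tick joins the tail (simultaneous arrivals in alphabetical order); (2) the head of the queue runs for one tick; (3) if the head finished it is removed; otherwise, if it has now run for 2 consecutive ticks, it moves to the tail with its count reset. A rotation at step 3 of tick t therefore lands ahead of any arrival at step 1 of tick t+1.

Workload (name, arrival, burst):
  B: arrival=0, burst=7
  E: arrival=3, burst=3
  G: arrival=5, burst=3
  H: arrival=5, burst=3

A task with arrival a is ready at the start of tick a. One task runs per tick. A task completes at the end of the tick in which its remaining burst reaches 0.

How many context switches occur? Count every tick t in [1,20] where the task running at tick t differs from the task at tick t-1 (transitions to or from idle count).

context switches = 9

t=0: queue=[B] q_used=0 → run B
t=1: queue=[B] q_used=1 → run B
t=2: queue=[B] q_used=0 → run B
t=3: queue=[B,E] q_used=1 → run B
t=4: queue=[E,B] q_used=0 → run E
t=5: queue=[E,B,G,H] q_used=1 → run E
t=6: queue=[B,G,H,E] q_used=0 → run B
t=7: queue=[B,G,H,E] q_used=1 → run B
t=8: queue=[G,H,E,B] q_used=0 → run G
t=9: queue=[G,H,E,B] q_used=1 → run G
t=10: queue=[H,E,B,G] q_used=0 → run H
t=11: queue=[H,E,B,G] q_used=1 → run H
t=12: queue=[E,B,G,H] q_used=0 → run E
t=13: queue=[B,G,H] q_used=0 → run B
t=14: queue=[G,H] q_used=0 → run G
t=15: queue=[H] q_used=0 → run H
t=16: (idle)
t=17: (idle)
t=18: (idle)
t=19: (idle)
t=20: (idle)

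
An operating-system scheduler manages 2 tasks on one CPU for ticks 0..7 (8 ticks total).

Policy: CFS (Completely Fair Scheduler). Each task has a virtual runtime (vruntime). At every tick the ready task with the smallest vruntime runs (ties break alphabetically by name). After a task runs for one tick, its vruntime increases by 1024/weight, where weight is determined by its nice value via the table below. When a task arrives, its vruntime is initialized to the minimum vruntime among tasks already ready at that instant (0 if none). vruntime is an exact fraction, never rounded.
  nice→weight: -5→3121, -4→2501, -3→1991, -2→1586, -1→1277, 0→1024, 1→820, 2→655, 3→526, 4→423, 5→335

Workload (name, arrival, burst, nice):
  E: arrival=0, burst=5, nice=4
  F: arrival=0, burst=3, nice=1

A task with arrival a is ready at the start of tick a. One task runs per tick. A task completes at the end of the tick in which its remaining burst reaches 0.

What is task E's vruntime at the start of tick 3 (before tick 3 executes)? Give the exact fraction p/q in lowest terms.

vruntime(E, start of tick 3) = 1024/423

t=0: vr[E=0 F=0] → run E
t=1: vr[E=1024/423 F=0] → run F
t=2: vr[E=1024/423 F=256/205] → run F
t=3: vr[E=1024/423 F=512/205] → run E
t=4: vr[E=2048/423 F=512/205] → run F
t=5: vr[E=2048/423] → run E
t=6: vr[E=1024/141] → run E
t=7: vr[E=4096/423] → run E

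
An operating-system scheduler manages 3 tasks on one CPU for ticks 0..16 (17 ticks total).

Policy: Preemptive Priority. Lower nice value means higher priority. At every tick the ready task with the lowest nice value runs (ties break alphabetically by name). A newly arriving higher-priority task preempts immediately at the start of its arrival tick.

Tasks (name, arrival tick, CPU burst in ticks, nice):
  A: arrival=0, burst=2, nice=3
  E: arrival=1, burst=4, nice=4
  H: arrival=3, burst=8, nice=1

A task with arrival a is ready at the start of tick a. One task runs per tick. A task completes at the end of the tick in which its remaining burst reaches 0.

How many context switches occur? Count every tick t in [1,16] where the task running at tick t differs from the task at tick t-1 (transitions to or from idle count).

t=0: ready={A} → run A
t=1: ready={A,E} → run A
t=2: ready={E} → run E
t=3: ready={E,H} → run H
t=4: ready={E,H} → run H
t=5: ready={E,H} → run H
t=6: ready={E,H} → run H
t=7: ready={E,H} → run H
t=8: ready={E,H} → run H
t=9: ready={E,H} → run H
t=10: ready={E,H} → run H
t=11: ready={E} → run E
t=12: ready={E} → run E
t=13: ready={E} → run E
t=14: (idle)
t=15: (idle)
t=16: (idle)

context switches = 4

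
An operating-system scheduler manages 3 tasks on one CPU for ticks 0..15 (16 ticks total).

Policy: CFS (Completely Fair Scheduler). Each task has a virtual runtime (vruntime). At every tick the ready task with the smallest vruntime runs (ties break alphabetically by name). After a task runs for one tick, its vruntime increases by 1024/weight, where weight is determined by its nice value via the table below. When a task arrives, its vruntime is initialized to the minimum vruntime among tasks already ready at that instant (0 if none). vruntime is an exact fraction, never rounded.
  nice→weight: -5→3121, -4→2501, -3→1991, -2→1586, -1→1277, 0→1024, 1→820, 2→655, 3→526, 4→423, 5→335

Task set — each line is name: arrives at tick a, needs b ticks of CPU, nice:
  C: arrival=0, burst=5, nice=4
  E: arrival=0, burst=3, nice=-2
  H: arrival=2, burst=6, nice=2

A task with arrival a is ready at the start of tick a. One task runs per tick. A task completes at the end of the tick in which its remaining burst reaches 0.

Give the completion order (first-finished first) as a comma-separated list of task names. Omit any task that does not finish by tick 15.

completion order = E, H, C

t=0: vr[C=0 E=0] → run C
t=1: vr[C=1024/423 E=0] → run E
t=2: vr[C=1024/423 E=512/793 H=512/793] → run E
t=3: vr[C=1024/423 E=1024/793 H=512/793] → run H
t=4: vr[C=1024/423 E=1024/793 H=1147392/519415] → run E
t=5: vr[C=1024/423 H=1147392/519415] → run H
t=6: vr[C=1024/423 H=1959424/519415] → run C
t=7: vr[C=2048/423 H=1959424/519415] → run H
t=8: vr[C=2048/423 H=2771456/519415] → run C
t=9: vr[C=1024/141 H=2771456/519415] → run H
t=10: vr[C=1024/141 H=3583488/519415] → run H
t=11: vr[C=1024/141 H=879104/103883] → run C
t=12: vr[C=4096/423 H=879104/103883] → run H
t=13: vr[C=4096/423] → run C
t=14: (idle)
t=15: (idle)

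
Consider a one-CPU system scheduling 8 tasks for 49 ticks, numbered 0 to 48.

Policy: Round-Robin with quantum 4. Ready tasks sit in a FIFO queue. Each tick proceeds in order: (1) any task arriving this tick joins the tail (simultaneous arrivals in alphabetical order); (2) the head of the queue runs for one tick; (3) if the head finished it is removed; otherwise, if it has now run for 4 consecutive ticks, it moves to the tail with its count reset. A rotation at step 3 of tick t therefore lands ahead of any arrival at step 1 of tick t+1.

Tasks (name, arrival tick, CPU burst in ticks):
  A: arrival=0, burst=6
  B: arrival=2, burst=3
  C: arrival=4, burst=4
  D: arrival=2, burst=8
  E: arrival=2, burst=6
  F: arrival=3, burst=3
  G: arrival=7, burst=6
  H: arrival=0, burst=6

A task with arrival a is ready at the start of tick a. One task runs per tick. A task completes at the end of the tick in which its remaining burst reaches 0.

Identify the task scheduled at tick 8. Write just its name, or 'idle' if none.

running at tick 8 = B

t=0: queue=[A,H] q_used=0 → run A
t=1: queue=[A,H] q_used=1 → run A
t=2: queue=[A,H,B,D,E] q_used=2 → run A
t=3: queue=[A,H,B,D,E,F] q_used=3 → run A
t=4: queue=[H,B,D,E,F,A,C] q_used=0 → run H
t=5: queue=[H,B,D,E,F,A,C] q_used=1 → run H
t=6: queue=[H,B,D,E,F,A,C] q_used=2 → run H
t=7: queue=[H,B,D,E,F,A,C,G] q_used=3 → run H
t=8: queue=[B,D,E,F,A,C,G,H] q_used=0 → run B
t=9: queue=[B,D,E,F,A,C,G,H] q_used=1 → run B
t=10: queue=[B,D,E,F,A,C,G,H] q_used=2 → run B
t=11: queue=[D,E,F,A,C,G,H] q_used=0 → run D
t=12: queue=[D,E,F,A,C,G,H] q_used=1 → run D
t=13: queue=[D,E,F,A,C,G,H] q_used=2 → run D
t=14: queue=[D,E,F,A,C,G,H] q_used=3 → run D
t=15: queue=[E,F,A,C,G,H,D] q_used=0 → run E
t=16: queue=[E,F,A,C,G,H,D] q_used=1 → run E
t=17: queue=[E,F,A,C,G,H,D] q_used=2 → run E
t=18: queue=[E,F,A,C,G,H,D] q_used=3 → run E
t=19: queue=[F,A,C,G,H,D,E] q_used=0 → run F
t=20: queue=[F,A,C,G,H,D,E] q_used=1 → run F
t=21: queue=[F,A,C,G,H,D,E] q_used=2 → run F
t=22: queue=[A,C,G,H,D,E] q_used=0 → run A
t=23: queue=[A,C,G,H,D,E] q_used=1 → run A
t=24: queue=[C,G,H,D,E] q_used=0 → run C
t=25: queue=[C,G,H,D,E] q_used=1 → run C
t=26: queue=[C,G,H,D,E] q_used=2 → run C
t=27: queue=[C,G,H,D,E] q_used=3 → run C
t=28: queue=[G,H,D,E] q_used=0 → run G
t=29: queue=[G,H,D,E] q_used=1 → run G
t=30: queue=[G,H,D,E] q_used=2 → run G
t=31: queue=[G,H,D,E] q_used=3 → run G
t=32: queue=[H,D,E,G] q_used=0 → run H
t=33: queue=[H,D,E,G] q_used=1 → run H
t=34: queue=[D,E,G] q_used=0 → run D
t=35: queue=[D,E,G] q_used=1 → run D
t=36: queue=[D,E,G] q_used=2 → run D
t=37: queue=[D,E,G] q_used=3 → run D
t=38: queue=[E,G] q_used=0 → run E
t=39: queue=[E,G] q_used=1 → run E
t=40: queue=[G] q_used=0 → run G
t=41: queue=[G] q_used=1 → run G
t=42: (idle)
t=43: (idle)
t=44: (idle)
t=45: (idle)
t=46: (idle)
t=47: (idle)
t=48: (idle)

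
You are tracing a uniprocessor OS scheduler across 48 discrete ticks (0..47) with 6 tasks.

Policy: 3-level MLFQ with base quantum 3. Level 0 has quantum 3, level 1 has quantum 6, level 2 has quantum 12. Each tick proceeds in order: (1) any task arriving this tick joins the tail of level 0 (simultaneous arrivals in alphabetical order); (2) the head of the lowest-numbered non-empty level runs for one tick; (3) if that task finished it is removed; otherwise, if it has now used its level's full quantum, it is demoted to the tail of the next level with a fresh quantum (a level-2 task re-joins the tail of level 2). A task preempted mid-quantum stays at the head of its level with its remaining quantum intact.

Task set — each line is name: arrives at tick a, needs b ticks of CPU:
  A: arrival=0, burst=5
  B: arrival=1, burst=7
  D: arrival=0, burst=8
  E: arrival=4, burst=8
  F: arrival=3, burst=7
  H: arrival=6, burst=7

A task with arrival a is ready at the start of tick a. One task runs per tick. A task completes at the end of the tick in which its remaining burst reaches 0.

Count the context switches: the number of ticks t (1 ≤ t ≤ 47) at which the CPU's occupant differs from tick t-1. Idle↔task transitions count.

context switches = 12

t=0: L0/L1/L2 = AD/-/- → run A
t=1: L0/L1/L2 = ADB/-/- → run A
t=2: L0/L1/L2 = ADB/-/- → run A
t=3: L0/L1/L2 = DBF/A/- → run D
t=4: L0/L1/L2 = DBFE/A/- → run D
t=5: L0/L1/L2 = DBFE/A/- → run D
t=6: L0/L1/L2 = BFEH/AD/- → run B
t=7: L0/L1/L2 = BFEH/AD/- → run B
t=8: L0/L1/L2 = BFEH/AD/- → run B
t=9: L0/L1/L2 = FEH/ADB/- → run F
t=10: L0/L1/L2 = FEH/ADB/- → run F
t=11: L0/L1/L2 = FEH/ADB/- → run F
t=12: L0/L1/L2 = EH/ADBF/- → run E
t=13: L0/L1/L2 = EH/ADBF/- → run E
t=14: L0/L1/L2 = EH/ADBF/- → run E
t=15: L0/L1/L2 = H/ADBFE/- → run H
t=16: L0/L1/L2 = H/ADBFE/- → run H
t=17: L0/L1/L2 = H/ADBFE/- → run H
t=18: L0/L1/L2 = -/ADBFEH/- → run A
t=19: L0/L1/L2 = -/ADBFEH/- → run A
t=20: L0/L1/L2 = -/DBFEH/- → run D
t=21: L0/L1/L2 = -/DBFEH/- → run D
t=22: L0/L1/L2 = -/DBFEH/- → run D
t=23: L0/L1/L2 = -/DBFEH/- → run D
t=24: L0/L1/L2 = -/DBFEH/- → run D
t=25: L0/L1/L2 = -/BFEH/- → run B
t=26: L0/L1/L2 = -/BFEH/- → run B
t=27: L0/L1/L2 = -/BFEH/- → run B
t=28: L0/L1/L2 = -/BFEH/- → run B
t=29: L0/L1/L2 = -/FEH/- → run F
t=30: L0/L1/L2 = -/FEH/- → run F
t=31: L0/L1/L2 = -/FEH/- → run F
t=32: L0/L1/L2 = -/FEH/- → run F
t=33: L0/L1/L2 = -/EH/- → run E
t=34: L0/L1/L2 = -/EH/- → run E
t=35: L0/L1/L2 = -/EH/- → run E
t=36: L0/L1/L2 = -/EH/- → run E
t=37: L0/L1/L2 = -/EH/- → run E
t=38: L0/L1/L2 = -/H/- → run H
t=39: L0/L1/L2 = -/H/- → run H
t=40: L0/L1/L2 = -/H/- → run H
t=41: L0/L1/L2 = -/H/- → run H
t=42: (idle)
t=43: (idle)
t=44: (idle)
t=45: (idle)
t=46: (idle)
t=47: (idle)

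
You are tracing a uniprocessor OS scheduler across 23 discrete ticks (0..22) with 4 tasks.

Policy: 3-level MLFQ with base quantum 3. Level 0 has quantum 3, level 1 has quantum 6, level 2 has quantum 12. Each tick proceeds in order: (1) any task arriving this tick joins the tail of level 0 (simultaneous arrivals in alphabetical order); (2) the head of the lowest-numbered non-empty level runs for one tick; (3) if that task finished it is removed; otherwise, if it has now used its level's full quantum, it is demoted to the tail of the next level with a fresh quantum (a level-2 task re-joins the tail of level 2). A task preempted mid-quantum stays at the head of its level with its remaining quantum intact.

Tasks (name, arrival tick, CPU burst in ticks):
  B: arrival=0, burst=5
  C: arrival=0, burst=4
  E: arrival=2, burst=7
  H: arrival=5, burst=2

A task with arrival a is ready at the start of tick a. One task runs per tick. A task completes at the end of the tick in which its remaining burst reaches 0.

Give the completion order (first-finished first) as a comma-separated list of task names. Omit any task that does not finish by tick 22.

t=0: L0/L1/L2 = BC/-/- → run B
t=1: L0/L1/L2 = BC/-/- → run B
t=2: L0/L1/L2 = BCE/-/- → run B
t=3: L0/L1/L2 = CE/B/- → run C
t=4: L0/L1/L2 = CE/B/- → run C
t=5: L0/L1/L2 = CEH/B/- → run C
t=6: L0/L1/L2 = EH/BC/- → run E
t=7: L0/L1/L2 = EH/BC/- → run E
t=8: L0/L1/L2 = EH/BC/- → run E
t=9: L0/L1/L2 = H/BCE/- → run H
t=10: L0/L1/L2 = H/BCE/- → run H
t=11: L0/L1/L2 = -/BCE/- → run B
t=12: L0/L1/L2 = -/BCE/- → run B
t=13: L0/L1/L2 = -/CE/- → run C
t=14: L0/L1/L2 = -/E/- → run E
t=15: L0/L1/L2 = -/E/- → run E
t=16: L0/L1/L2 = -/E/- → run E
t=17: L0/L1/L2 = -/E/- → run E
t=18: (idle)
t=19: (idle)
t=20: (idle)
t=21: (idle)
t=22: (idle)

completion order = H, B, C, E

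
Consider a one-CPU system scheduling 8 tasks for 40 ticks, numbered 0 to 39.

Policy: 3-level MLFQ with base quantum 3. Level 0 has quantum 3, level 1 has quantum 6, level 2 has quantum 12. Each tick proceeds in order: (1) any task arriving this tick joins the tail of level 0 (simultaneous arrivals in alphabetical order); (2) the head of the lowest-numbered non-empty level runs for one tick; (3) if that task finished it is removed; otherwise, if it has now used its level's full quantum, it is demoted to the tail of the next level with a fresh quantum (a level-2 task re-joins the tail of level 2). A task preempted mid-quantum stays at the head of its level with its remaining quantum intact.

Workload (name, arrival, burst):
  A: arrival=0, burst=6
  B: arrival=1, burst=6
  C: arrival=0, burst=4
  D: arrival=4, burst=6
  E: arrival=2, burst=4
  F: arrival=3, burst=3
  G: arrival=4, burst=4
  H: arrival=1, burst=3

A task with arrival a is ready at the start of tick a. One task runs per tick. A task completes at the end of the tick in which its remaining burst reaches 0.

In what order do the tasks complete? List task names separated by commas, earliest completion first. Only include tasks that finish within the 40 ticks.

t=0: L0/L1/L2 = AC/-/- → run A
t=1: L0/L1/L2 = ACBH/-/- → run A
t=2: L0/L1/L2 = ACBHE/-/- → run A
t=3: L0/L1/L2 = CBHEF/A/- → run C
t=4: L0/L1/L2 = CBHEFDG/A/- → run C
t=5: L0/L1/L2 = CBHEFDG/A/- → run C
t=6: L0/L1/L2 = BHEFDG/AC/- → run B
t=7: L0/L1/L2 = BHEFDG/AC/- → run B
t=8: L0/L1/L2 = BHEFDG/AC/- → run B
t=9: L0/L1/L2 = HEFDG/ACB/- → run H
t=10: L0/L1/L2 = HEFDG/ACB/- → run H
t=11: L0/L1/L2 = HEFDG/ACB/- → run H
t=12: L0/L1/L2 = EFDG/ACB/- → run E
t=13: L0/L1/L2 = EFDG/ACB/- → run E
t=14: L0/L1/L2 = EFDG/ACB/- → run E
t=15: L0/L1/L2 = FDG/ACBE/- → run F
t=16: L0/L1/L2 = FDG/ACBE/- → run F
t=17: L0/L1/L2 = FDG/ACBE/- → run F
t=18: L0/L1/L2 = DG/ACBE/- → run D
t=19: L0/L1/L2 = DG/ACBE/- → run D
t=20: L0/L1/L2 = DG/ACBE/- → run D
t=21: L0/L1/L2 = G/ACBED/- → run G
t=22: L0/L1/L2 = G/ACBED/- → run G
t=23: L0/L1/L2 = G/ACBED/- → run G
t=24: L0/L1/L2 = -/ACBEDG/- → run A
t=25: L0/L1/L2 = -/ACBEDG/- → run A
t=26: L0/L1/L2 = -/ACBEDG/- → run A
t=27: L0/L1/L2 = -/CBEDG/- → run C
t=28: L0/L1/L2 = -/BEDG/- → run B
t=29: L0/L1/L2 = -/BEDG/- → run B
t=30: L0/L1/L2 = -/BEDG/- → run B
t=31: L0/L1/L2 = -/EDG/- → run E
t=32: L0/L1/L2 = -/DG/- → run D
t=33: L0/L1/L2 = -/DG/- → run D
t=34: L0/L1/L2 = -/DG/- → run D
t=35: L0/L1/L2 = -/G/- → run G
t=36: (idle)
t=37: (idle)
t=38: (idle)
t=39: (idle)

completion order = H, F, A, C, B, E, D, G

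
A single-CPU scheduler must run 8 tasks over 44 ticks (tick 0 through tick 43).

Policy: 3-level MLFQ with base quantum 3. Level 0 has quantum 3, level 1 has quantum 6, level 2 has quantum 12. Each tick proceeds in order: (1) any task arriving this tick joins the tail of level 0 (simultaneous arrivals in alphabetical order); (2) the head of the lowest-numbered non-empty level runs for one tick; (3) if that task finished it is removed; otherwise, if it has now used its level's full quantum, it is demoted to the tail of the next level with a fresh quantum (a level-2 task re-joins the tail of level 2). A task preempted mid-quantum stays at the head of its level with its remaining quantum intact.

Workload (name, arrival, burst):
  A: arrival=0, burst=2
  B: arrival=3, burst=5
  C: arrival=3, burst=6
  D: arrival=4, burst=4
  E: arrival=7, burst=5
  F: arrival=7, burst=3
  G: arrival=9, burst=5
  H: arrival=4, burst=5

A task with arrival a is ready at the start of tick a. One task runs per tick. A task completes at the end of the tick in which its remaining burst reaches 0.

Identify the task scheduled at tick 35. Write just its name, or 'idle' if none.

t=0: L0/L1/L2 = A/-/- → run A
t=1: L0/L1/L2 = A/-/- → run A
t=2: (idle)
t=3: L0/L1/L2 = BC/-/- → run B
t=4: L0/L1/L2 = BCDH/-/- → run B
t=5: L0/L1/L2 = BCDH/-/- → run B
t=6: L0/L1/L2 = CDH/B/- → run C
t=7: L0/L1/L2 = CDHEF/B/- → run C
t=8: L0/L1/L2 = CDHEF/B/- → run C
t=9: L0/L1/L2 = DHEFG/BC/- → run D
t=10: L0/L1/L2 = DHEFG/BC/- → run D
t=11: L0/L1/L2 = DHEFG/BC/- → run D
t=12: L0/L1/L2 = HEFG/BCD/- → run H
t=13: L0/L1/L2 = HEFG/BCD/- → run H
t=14: L0/L1/L2 = HEFG/BCD/- → run H
t=15: L0/L1/L2 = EFG/BCDH/- → run E
t=16: L0/L1/L2 = EFG/BCDH/- → run E
t=17: L0/L1/L2 = EFG/BCDH/- → run E
t=18: L0/L1/L2 = FG/BCDHE/- → run F
t=19: L0/L1/L2 = FG/BCDHE/- → run F
t=20: L0/L1/L2 = FG/BCDHE/- → run F
t=21: L0/L1/L2 = G/BCDHE/- → run G
t=22: L0/L1/L2 = G/BCDHE/- → run G
t=23: L0/L1/L2 = G/BCDHE/- → run G
t=24: L0/L1/L2 = -/BCDHEG/- → run B
t=25: L0/L1/L2 = -/BCDHEG/- → run B
t=26: L0/L1/L2 = -/CDHEG/- → run C
t=27: L0/L1/L2 = -/CDHEG/- → run C
t=28: L0/L1/L2 = -/CDHEG/- → run C
t=29: L0/L1/L2 = -/DHEG/- → run D
t=30: L0/L1/L2 = -/HEG/- → run H
t=31: L0/L1/L2 = -/HEG/- → run H
t=32: L0/L1/L2 = -/EG/- → run E
t=33: L0/L1/L2 = -/EG/- → run E
t=34: L0/L1/L2 = -/G/- → run G
t=35: L0/L1/L2 = -/G/- → run G
t=36: (idle)
t=37: (idle)
t=38: (idle)
t=39: (idle)
t=40: (idle)
t=41: (idle)
t=42: (idle)
t=43: (idle)

running at tick 35 = G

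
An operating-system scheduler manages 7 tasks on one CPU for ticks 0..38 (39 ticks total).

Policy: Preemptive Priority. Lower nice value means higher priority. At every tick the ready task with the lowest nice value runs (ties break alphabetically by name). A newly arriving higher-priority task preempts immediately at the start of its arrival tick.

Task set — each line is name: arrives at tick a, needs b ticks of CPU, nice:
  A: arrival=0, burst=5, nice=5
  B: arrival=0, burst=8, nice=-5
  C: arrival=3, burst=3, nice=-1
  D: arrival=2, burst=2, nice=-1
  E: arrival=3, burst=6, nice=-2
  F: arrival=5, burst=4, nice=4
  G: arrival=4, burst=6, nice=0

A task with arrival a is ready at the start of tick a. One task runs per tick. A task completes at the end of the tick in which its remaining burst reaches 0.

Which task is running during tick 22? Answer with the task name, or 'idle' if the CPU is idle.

running at tick 22 = G

t=0: ready={A,B} → run B
t=1: ready={A,B} → run B
t=2: ready={A,B,D} → run B
t=3: ready={A,B,C,D,E} → run B
t=4: ready={A,B,C,D,E,G} → run B
t=5: ready={A,B,C,D,E,F,G} → run B
t=6: ready={A,B,C,D,E,F,G} → run B
t=7: ready={A,B,C,D,E,F,G} → run B
t=8: ready={A,C,D,E,F,G} → run E
t=9: ready={A,C,D,E,F,G} → run E
t=10: ready={A,C,D,E,F,G} → run E
t=11: ready={A,C,D,E,F,G} → run E
t=12: ready={A,C,D,E,F,G} → run E
t=13: ready={A,C,D,E,F,G} → run E
t=14: ready={A,C,D,F,G} → run C
t=15: ready={A,C,D,F,G} → run C
t=16: ready={A,C,D,F,G} → run C
t=17: ready={A,D,F,G} → run D
t=18: ready={A,D,F,G} → run D
t=19: ready={A,F,G} → run G
t=20: ready={A,F,G} → run G
t=21: ready={A,F,G} → run G
t=22: ready={A,F,G} → run G
t=23: ready={A,F,G} → run G
t=24: ready={A,F,G} → run G
t=25: ready={A,F} → run F
t=26: ready={A,F} → run F
t=27: ready={A,F} → run F
t=28: ready={A,F} → run F
t=29: ready={A} → run A
t=30: ready={A} → run A
t=31: ready={A} → run A
t=32: ready={A} → run A
t=33: ready={A} → run A
t=34: (idle)
t=35: (idle)
t=36: (idle)
t=37: (idle)
t=38: (idle)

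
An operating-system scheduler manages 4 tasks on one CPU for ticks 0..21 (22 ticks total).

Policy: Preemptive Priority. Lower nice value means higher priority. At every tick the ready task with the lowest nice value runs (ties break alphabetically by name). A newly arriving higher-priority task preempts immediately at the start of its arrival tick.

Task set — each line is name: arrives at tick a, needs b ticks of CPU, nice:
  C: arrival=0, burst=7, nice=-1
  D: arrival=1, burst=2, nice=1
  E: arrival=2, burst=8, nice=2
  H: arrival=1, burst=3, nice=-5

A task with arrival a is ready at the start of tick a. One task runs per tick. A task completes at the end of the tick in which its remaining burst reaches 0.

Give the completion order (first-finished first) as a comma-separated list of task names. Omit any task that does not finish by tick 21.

t=0: ready={C} → run C
t=1: ready={C,D,H} → run H
t=2: ready={C,D,E,H} → run H
t=3: ready={C,D,E,H} → run H
t=4: ready={C,D,E} → run C
t=5: ready={C,D,E} → run C
t=6: ready={C,D,E} → run C
t=7: ready={C,D,E} → run C
t=8: ready={C,D,E} → run C
t=9: ready={C,D,E} → run C
t=10: ready={D,E} → run D
t=11: ready={D,E} → run D
t=12: ready={E} → run E
t=13: ready={E} → run E
t=14: ready={E} → run E
t=15: ready={E} → run E
t=16: ready={E} → run E
t=17: ready={E} → run E
t=18: ready={E} → run E
t=19: ready={E} → run E
t=20: (idle)
t=21: (idle)

completion order = H, C, D, E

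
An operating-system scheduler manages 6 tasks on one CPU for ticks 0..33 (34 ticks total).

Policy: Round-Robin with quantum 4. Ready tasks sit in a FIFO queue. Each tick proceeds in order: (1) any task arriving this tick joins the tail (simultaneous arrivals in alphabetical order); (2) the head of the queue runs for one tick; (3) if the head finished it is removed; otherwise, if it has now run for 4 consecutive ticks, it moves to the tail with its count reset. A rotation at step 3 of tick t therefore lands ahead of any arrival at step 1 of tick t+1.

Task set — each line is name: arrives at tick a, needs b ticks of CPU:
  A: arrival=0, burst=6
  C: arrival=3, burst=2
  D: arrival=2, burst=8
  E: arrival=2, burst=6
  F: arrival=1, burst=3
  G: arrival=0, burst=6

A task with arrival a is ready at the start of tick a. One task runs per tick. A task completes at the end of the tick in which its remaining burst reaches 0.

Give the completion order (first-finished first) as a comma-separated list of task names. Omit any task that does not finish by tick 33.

t=0: queue=[A,G] q_used=0 → run A
t=1: queue=[A,G,F] q_used=1 → run A
t=2: queue=[A,G,F,D,E] q_used=2 → run A
t=3: queue=[A,G,F,D,E,C] q_used=3 → run A
t=4: queue=[G,F,D,E,C,A] q_used=0 → run G
t=5: queue=[G,F,D,E,C,A] q_used=1 → run G
t=6: queue=[G,F,D,E,C,A] q_used=2 → run G
t=7: queue=[G,F,D,E,C,A] q_used=3 → run G
t=8: queue=[F,D,E,C,A,G] q_used=0 → run F
t=9: queue=[F,D,E,C,A,G] q_used=1 → run F
t=10: queue=[F,D,E,C,A,G] q_used=2 → run F
t=11: queue=[D,E,C,A,G] q_used=0 → run D
t=12: queue=[D,E,C,A,G] q_used=1 → run D
t=13: queue=[D,E,C,A,G] q_used=2 → run D
t=14: queue=[D,E,C,A,G] q_used=3 → run D
t=15: queue=[E,C,A,G,D] q_used=0 → run E
t=16: queue=[E,C,A,G,D] q_used=1 → run E
t=17: queue=[E,C,A,G,D] q_used=2 → run E
t=18: queue=[E,C,A,G,D] q_used=3 → run E
t=19: queue=[C,A,G,D,E] q_used=0 → run C
t=20: queue=[C,A,G,D,E] q_used=1 → run C
t=21: queue=[A,G,D,E] q_used=0 → run A
t=22: queue=[A,G,D,E] q_used=1 → run A
t=23: queue=[G,D,E] q_used=0 → run G
t=24: queue=[G,D,E] q_used=1 → run G
t=25: queue=[D,E] q_used=0 → run D
t=26: queue=[D,E] q_used=1 → run D
t=27: queue=[D,E] q_used=2 → run D
t=28: queue=[D,E] q_used=3 → run D
t=29: queue=[E] q_used=0 → run E
t=30: queue=[E] q_used=1 → run E
t=31: (idle)
t=32: (idle)
t=33: (idle)

completion order = F, C, A, G, D, E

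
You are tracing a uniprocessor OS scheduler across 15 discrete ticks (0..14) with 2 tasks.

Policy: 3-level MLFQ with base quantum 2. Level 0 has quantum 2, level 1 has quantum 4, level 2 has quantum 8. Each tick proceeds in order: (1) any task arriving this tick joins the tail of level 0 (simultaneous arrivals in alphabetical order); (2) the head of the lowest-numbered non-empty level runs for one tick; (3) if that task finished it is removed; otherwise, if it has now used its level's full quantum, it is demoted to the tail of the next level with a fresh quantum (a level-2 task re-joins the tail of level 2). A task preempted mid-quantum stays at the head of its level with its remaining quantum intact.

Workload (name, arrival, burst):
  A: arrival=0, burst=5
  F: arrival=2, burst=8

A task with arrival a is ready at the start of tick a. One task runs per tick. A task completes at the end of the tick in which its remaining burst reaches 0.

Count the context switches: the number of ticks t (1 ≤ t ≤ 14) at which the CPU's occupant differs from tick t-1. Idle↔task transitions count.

t=0: L0/L1/L2 = A/-/- → run A
t=1: L0/L1/L2 = A/-/- → run A
t=2: L0/L1/L2 = F/A/- → run F
t=3: L0/L1/L2 = F/A/- → run F
t=4: L0/L1/L2 = -/AF/- → run A
t=5: L0/L1/L2 = -/AF/- → run A
t=6: L0/L1/L2 = -/AF/- → run A
t=7: L0/L1/L2 = -/F/- → run F
t=8: L0/L1/L2 = -/F/- → run F
t=9: L0/L1/L2 = -/F/- → run F
t=10: L0/L1/L2 = -/F/- → run F
t=11: L0/L1/L2 = -/-/F → run F
t=12: L0/L1/L2 = -/-/F → run F
t=13: (idle)
t=14: (idle)

context switches = 4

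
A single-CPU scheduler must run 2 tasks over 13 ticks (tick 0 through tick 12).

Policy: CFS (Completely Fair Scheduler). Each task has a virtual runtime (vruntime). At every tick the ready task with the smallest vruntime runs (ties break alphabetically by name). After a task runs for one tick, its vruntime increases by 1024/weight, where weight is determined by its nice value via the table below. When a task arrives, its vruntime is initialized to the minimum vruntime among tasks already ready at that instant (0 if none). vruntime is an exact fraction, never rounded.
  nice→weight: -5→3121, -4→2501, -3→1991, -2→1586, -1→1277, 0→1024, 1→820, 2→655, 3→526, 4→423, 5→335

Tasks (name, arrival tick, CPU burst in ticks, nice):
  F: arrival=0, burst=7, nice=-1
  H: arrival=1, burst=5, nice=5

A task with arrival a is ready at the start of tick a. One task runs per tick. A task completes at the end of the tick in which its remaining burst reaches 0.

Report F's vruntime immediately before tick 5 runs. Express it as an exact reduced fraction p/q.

vruntime(F, start of tick 5) = 4096/1277

t=0: vr[F=0] → run F
t=1: vr[F=1024/1277 H=1024/1277] → run F
t=2: vr[F=2048/1277 H=1024/1277] → run H
t=3: vr[F=2048/1277 H=1650688/427795] → run F
t=4: vr[F=3072/1277 H=1650688/427795] → run F
t=5: vr[F=4096/1277 H=1650688/427795] → run F
t=6: vr[F=5120/1277 H=1650688/427795] → run H
t=7: vr[F=5120/1277 H=2958336/427795] → run F
t=8: vr[F=6144/1277 H=2958336/427795] → run F
t=9: vr[H=2958336/427795] → run H
t=10: vr[H=4265984/427795] → run H
t=11: vr[H=5573632/427795] → run H
t=12: (idle)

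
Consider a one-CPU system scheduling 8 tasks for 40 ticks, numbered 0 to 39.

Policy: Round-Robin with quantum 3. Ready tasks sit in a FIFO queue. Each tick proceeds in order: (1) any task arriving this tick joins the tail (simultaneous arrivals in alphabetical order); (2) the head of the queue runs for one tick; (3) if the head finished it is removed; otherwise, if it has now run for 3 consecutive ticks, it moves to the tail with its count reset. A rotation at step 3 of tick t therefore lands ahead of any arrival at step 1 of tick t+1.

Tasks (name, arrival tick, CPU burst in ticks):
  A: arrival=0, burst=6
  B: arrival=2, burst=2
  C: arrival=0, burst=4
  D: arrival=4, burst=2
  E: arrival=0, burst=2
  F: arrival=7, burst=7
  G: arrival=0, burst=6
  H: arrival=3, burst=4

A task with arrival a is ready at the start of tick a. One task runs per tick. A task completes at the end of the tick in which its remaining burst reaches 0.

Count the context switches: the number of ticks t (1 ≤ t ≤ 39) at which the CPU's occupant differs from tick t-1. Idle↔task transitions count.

context switches = 13

t=0: queue=[A,C,E,G] q_used=0 → run A
t=1: queue=[A,C,E,G] q_used=1 → run A
t=2: queue=[A,C,E,G,B] q_used=2 → run A
t=3: queue=[C,E,G,B,A,H] q_used=0 → run C
t=4: queue=[C,E,G,B,A,H,D] q_used=1 → run C
t=5: queue=[C,E,G,B,A,H,D] q_used=2 → run C
t=6: queue=[E,G,B,A,H,D,C] q_used=0 → run E
t=7: queue=[E,G,B,A,H,D,C,F] q_used=1 → run E
t=8: queue=[G,B,A,H,D,C,F] q_used=0 → run G
t=9: queue=[G,B,A,H,D,C,F] q_used=1 → run G
t=10: queue=[G,B,A,H,D,C,F] q_used=2 → run G
t=11: queue=[B,A,H,D,C,F,G] q_used=0 → run B
t=12: queue=[B,A,H,D,C,F,G] q_used=1 → run B
t=13: queue=[A,H,D,C,F,G] q_used=0 → run A
t=14: queue=[A,H,D,C,F,G] q_used=1 → run A
t=15: queue=[A,H,D,C,F,G] q_used=2 → run A
t=16: queue=[H,D,C,F,G] q_used=0 → run H
t=17: queue=[H,D,C,F,G] q_used=1 → run H
t=18: queue=[H,D,C,F,G] q_used=2 → run H
t=19: queue=[D,C,F,G,H] q_used=0 → run D
t=20: queue=[D,C,F,G,H] q_used=1 → run D
t=21: queue=[C,F,G,H] q_used=0 → run C
t=22: queue=[F,G,H] q_used=0 → run F
t=23: queue=[F,G,H] q_used=1 → run F
t=24: queue=[F,G,H] q_used=2 → run F
t=25: queue=[G,H,F] q_used=0 → run G
t=26: queue=[G,H,F] q_used=1 → run G
t=27: queue=[G,H,F] q_used=2 → run G
t=28: queue=[H,F] q_used=0 → run H
t=29: queue=[F] q_used=0 → run F
t=30: queue=[F] q_used=1 → run F
t=31: queue=[F] q_used=2 → run F
t=32: queue=[F] q_used=0 → run F
t=33: (idle)
t=34: (idle)
t=35: (idle)
t=36: (idle)
t=37: (idle)
t=38: (idle)
t=39: (idle)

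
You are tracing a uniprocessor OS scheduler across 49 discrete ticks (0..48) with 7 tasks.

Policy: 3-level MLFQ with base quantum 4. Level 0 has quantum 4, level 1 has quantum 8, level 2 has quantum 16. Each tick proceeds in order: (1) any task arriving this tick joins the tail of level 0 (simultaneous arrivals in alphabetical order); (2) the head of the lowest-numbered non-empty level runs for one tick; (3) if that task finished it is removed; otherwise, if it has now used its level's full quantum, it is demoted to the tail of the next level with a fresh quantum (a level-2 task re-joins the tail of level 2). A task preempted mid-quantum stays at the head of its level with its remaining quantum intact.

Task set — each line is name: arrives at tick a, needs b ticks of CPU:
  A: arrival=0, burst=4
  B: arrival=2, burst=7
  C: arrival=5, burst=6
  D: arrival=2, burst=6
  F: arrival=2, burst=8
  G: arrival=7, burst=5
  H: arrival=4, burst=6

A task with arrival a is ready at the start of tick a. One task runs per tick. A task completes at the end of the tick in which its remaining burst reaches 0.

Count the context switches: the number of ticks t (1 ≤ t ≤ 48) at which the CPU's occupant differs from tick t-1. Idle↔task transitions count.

t=0: L0/L1/L2 = A/-/- → run A
t=1: L0/L1/L2 = A/-/- → run A
t=2: L0/L1/L2 = ABDF/-/- → run A
t=3: L0/L1/L2 = ABDF/-/- → run A
t=4: L0/L1/L2 = BDFH/-/- → run B
t=5: L0/L1/L2 = BDFHC/-/- → run B
t=6: L0/L1/L2 = BDFHC/-/- → run B
t=7: L0/L1/L2 = BDFHCG/-/- → run B
t=8: L0/L1/L2 = DFHCG/B/- → run D
t=9: L0/L1/L2 = DFHCG/B/- → run D
t=10: L0/L1/L2 = DFHCG/B/- → run D
t=11: L0/L1/L2 = DFHCG/B/- → run D
t=12: L0/L1/L2 = FHCG/BD/- → run F
t=13: L0/L1/L2 = FHCG/BD/- → run F
t=14: L0/L1/L2 = FHCG/BD/- → run F
t=15: L0/L1/L2 = FHCG/BD/- → run F
t=16: L0/L1/L2 = HCG/BDF/- → run H
t=17: L0/L1/L2 = HCG/BDF/- → run H
t=18: L0/L1/L2 = HCG/BDF/- → run H
t=19: L0/L1/L2 = HCG/BDF/- → run H
t=20: L0/L1/L2 = CG/BDFH/- → run C
t=21: L0/L1/L2 = CG/BDFH/- → run C
t=22: L0/L1/L2 = CG/BDFH/- → run C
t=23: L0/L1/L2 = CG/BDFH/- → run C
t=24: L0/L1/L2 = G/BDFHC/- → run G
t=25: L0/L1/L2 = G/BDFHC/- → run G
t=26: L0/L1/L2 = G/BDFHC/- → run G
t=27: L0/L1/L2 = G/BDFHC/- → run G
t=28: L0/L1/L2 = -/BDFHCG/- → run B
t=29: L0/L1/L2 = -/BDFHCG/- → run B
t=30: L0/L1/L2 = -/BDFHCG/- → run B
t=31: L0/L1/L2 = -/DFHCG/- → run D
t=32: L0/L1/L2 = -/DFHCG/- → run D
t=33: L0/L1/L2 = -/FHCG/- → run F
t=34: L0/L1/L2 = -/FHCG/- → run F
t=35: L0/L1/L2 = -/FHCG/- → run F
t=36: L0/L1/L2 = -/FHCG/- → run F
t=37: L0/L1/L2 = -/HCG/- → run H
t=38: L0/L1/L2 = -/HCG/- → run H
t=39: L0/L1/L2 = -/CG/- → run C
t=40: L0/L1/L2 = -/CG/- → run C
t=41: L0/L1/L2 = -/G/- → run G
t=42: (idle)
t=43: (idle)
t=44: (idle)
t=45: (idle)
t=46: (idle)
t=47: (idle)
t=48: (idle)

context switches = 13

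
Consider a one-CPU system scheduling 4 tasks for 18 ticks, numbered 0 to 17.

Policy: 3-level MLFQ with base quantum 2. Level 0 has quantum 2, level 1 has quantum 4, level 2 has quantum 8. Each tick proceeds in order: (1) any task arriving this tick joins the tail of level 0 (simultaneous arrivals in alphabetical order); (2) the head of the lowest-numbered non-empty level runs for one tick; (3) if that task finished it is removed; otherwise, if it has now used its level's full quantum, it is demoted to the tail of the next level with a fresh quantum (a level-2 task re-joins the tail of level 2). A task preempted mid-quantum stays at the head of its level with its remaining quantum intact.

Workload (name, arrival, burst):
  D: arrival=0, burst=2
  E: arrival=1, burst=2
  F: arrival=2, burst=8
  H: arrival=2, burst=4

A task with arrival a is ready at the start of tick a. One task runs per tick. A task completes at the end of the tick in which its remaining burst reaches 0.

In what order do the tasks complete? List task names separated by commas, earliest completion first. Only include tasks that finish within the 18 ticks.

completion order = D, E, H, F

t=0: L0/L1/L2 = D/-/- → run D
t=1: L0/L1/L2 = DE/-/- → run D
t=2: L0/L1/L2 = EFH/-/- → run E
t=3: L0/L1/L2 = EFH/-/- → run E
t=4: L0/L1/L2 = FH/-/- → run F
t=5: L0/L1/L2 = FH/-/- → run F
t=6: L0/L1/L2 = H/F/- → run H
t=7: L0/L1/L2 = H/F/- → run H
t=8: L0/L1/L2 = -/FH/- → run F
t=9: L0/L1/L2 = -/FH/- → run F
t=10: L0/L1/L2 = -/FH/- → run F
t=11: L0/L1/L2 = -/FH/- → run F
t=12: L0/L1/L2 = -/H/F → run H
t=13: L0/L1/L2 = -/H/F → run H
t=14: L0/L1/L2 = -/-/F → run F
t=15: L0/L1/L2 = -/-/F → run F
t=16: (idle)
t=17: (idle)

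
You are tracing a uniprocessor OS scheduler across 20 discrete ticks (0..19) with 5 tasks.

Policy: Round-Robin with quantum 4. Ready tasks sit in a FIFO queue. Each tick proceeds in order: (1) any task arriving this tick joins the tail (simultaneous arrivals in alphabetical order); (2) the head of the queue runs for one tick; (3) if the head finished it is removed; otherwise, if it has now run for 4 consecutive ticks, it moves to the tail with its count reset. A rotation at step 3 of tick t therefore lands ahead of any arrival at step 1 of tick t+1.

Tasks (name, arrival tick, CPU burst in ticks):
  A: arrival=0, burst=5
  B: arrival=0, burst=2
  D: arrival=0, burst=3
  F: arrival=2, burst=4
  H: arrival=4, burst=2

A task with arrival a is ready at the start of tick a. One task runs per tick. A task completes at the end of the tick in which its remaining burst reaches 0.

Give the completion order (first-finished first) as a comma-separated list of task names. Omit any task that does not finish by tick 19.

t=0: queue=[A,B,D] q_used=0 → run A
t=1: queue=[A,B,D] q_used=1 → run A
t=2: queue=[A,B,D,F] q_used=2 → run A
t=3: queue=[A,B,D,F] q_used=3 → run A
t=4: queue=[B,D,F,A,H] q_used=0 → run B
t=5: queue=[B,D,F,A,H] q_used=1 → run B
t=6: queue=[D,F,A,H] q_used=0 → run D
t=7: queue=[D,F,A,H] q_used=1 → run D
t=8: queue=[D,F,A,H] q_used=2 → run D
t=9: queue=[F,A,H] q_used=0 → run F
t=10: queue=[F,A,H] q_used=1 → run F
t=11: queue=[F,A,H] q_used=2 → run F
t=12: queue=[F,A,H] q_used=3 → run F
t=13: queue=[A,H] q_used=0 → run A
t=14: queue=[H] q_used=0 → run H
t=15: queue=[H] q_used=1 → run H
t=16: (idle)
t=17: (idle)
t=18: (idle)
t=19: (idle)

completion order = B, D, F, A, H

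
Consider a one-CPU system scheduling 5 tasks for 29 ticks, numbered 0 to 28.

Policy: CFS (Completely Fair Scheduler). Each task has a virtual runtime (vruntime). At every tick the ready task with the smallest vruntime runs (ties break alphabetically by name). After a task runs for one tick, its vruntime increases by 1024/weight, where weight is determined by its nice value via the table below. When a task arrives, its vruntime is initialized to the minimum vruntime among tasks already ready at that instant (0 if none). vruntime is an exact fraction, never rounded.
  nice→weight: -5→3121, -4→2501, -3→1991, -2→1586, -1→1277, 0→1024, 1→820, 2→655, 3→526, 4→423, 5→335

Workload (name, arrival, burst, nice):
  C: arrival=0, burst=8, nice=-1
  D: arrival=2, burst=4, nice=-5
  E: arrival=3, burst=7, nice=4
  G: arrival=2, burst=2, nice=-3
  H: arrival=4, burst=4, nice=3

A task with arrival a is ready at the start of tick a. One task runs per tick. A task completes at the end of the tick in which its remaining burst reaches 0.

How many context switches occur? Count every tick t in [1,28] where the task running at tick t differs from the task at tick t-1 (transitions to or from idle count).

t=0: vr[C=0] → run C
t=1: vr[C=1024/1277] → run C
t=2: vr[C=2048/1277 D=2048/1277 G=2048/1277] → run C
t=3: vr[C=3072/1277 D=2048/1277 E=2048/1277 G=2048/1277] → run D
t=4: vr[C=3072/1277 D=7699456/3985517 E=2048/1277 G=2048/1277 H=2048/1277] → run E
t=5: vr[C=3072/1277 D=7699456/3985517 E=2173952/540171 G=2048/1277 H=2048/1277] → run G
t=6: vr[C=3072/1277 D=7699456/3985517 E=2173952/540171 G=5385216/2542507 H=2048/1277] → run H
t=7: vr[C=3072/1277 D=7699456/3985517 E=2173952/540171 G=5385216/2542507 H=1192448/335851] → run D
t=8: vr[C=3072/1277 D=9007104/3985517 E=2173952/540171 G=5385216/2542507 H=1192448/335851] → run G
t=9: vr[C=3072/1277 D=9007104/3985517 E=2173952/540171 H=1192448/335851] → run D
t=10: vr[C=3072/1277 D=10314752/3985517 E=2173952/540171 H=1192448/335851] → run C
t=11: vr[C=4096/1277 D=10314752/3985517 E=2173952/540171 H=1192448/335851] → run D
t=12: vr[C=4096/1277 E=2173952/540171 H=1192448/335851] → run C
t=13: vr[C=5120/1277 E=2173952/540171 H=1192448/335851] → run H
t=14: vr[C=5120/1277 E=2173952/540171 H=1846272/335851] → run C
t=15: vr[C=6144/1277 E=2173952/540171 H=1846272/335851] → run E
t=16: vr[C=6144/1277 E=3481600/540171 H=1846272/335851] → run C
t=17: vr[C=7168/1277 E=3481600/540171 H=1846272/335851] → run H
t=18: vr[C=7168/1277 E=3481600/540171 H=2500096/335851] → run C
t=19: vr[E=3481600/540171 H=2500096/335851] → run E
t=20: vr[E=1596416/180057 H=2500096/335851] → run H
t=21: vr[E=1596416/180057] → run E
t=22: vr[E=6096896/540171] → run E
t=23: vr[E=7404544/540171] → run E
t=24: vr[E=2904064/180057] → run E
t=25: (idle)
t=26: (idle)
t=27: (idle)
t=28: (idle)

context switches = 20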